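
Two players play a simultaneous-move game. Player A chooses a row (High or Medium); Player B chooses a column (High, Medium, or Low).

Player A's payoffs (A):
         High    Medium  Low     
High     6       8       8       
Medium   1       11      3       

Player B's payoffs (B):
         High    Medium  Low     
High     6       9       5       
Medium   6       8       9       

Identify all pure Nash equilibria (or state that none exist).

Find each player's best response to every opponent strategy; NE are the intersections.
Player A's best responses — vs High: High (payoff 6); vs Medium: Medium (payoff 11); vs Low: High (payoff 8).
Player B's best responses — vs High: Medium (payoff 9); vs Medium: Low (payoff 9).
No cell has both players best-responding. For instance, Player A's best reply to Medium is Medium, but against Medium Player B prefers Low over Medium.

No pure-strategy Nash equilibrium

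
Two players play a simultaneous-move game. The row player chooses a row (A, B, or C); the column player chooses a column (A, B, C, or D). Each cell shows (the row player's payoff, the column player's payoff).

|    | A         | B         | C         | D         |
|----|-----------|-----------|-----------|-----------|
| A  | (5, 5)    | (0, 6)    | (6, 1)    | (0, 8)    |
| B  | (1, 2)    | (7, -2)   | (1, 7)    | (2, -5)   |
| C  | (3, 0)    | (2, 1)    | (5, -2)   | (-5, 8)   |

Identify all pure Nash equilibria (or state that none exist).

A profile is a Nash equilibrium when each player is best-responding to the other.
The row player's best responses — vs A: A (payoff 5); vs B: B (payoff 7); vs C: A (payoff 6); vs D: B (payoff 2).
The column player's best responses — vs A: D (payoff 8); vs B: C (payoff 7); vs C: D (payoff 8).
No cell has both players best-responding. For instance, the row player's best reply to B is B, but against B the column player prefers C over B.

There is no pure-strategy Nash equilibrium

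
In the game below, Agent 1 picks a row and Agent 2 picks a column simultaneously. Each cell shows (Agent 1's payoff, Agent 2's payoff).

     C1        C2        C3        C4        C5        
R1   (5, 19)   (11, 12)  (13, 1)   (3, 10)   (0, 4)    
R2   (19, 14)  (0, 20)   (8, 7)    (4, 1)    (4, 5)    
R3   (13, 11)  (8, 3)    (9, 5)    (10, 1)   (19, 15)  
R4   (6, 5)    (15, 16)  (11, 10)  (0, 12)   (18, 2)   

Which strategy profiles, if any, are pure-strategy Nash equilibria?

A profile is a Nash equilibrium when each player is best-responding to the other.
Agent 1's best responses — vs C1: R2 (payoff 19); vs C2: R4 (payoff 15); vs C3: R1 (payoff 13); vs C4: R3 (payoff 10); vs C5: R3 (payoff 19).
Agent 2's best responses — vs R1: C1 (payoff 19); vs R2: C2 (payoff 20); vs R3: C5 (payoff 15); vs R4: C2 (payoff 16).
Mutual best responses occur at (R3, C5) and (R4, C2); at each, neither player gains by switching.

(R3, C5) and (R4, C2)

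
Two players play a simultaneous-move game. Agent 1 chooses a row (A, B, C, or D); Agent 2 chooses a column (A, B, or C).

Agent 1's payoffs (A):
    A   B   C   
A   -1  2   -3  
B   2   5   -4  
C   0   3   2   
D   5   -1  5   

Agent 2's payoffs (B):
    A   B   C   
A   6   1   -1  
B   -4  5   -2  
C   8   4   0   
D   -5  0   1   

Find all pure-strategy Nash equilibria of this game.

A profile is a Nash equilibrium when each player is best-responding to the other.
Agent 1's best responses — vs A: D (payoff 5); vs B: B (payoff 5); vs C: D (payoff 5).
Agent 2's best responses — vs A: A (payoff 6); vs B: B (payoff 5); vs C: A (payoff 8); vs D: C (payoff 1).
Mutual best responses occur at (B, B) and (D, C); at each, neither player gains by switching.

(B, B) and (D, C)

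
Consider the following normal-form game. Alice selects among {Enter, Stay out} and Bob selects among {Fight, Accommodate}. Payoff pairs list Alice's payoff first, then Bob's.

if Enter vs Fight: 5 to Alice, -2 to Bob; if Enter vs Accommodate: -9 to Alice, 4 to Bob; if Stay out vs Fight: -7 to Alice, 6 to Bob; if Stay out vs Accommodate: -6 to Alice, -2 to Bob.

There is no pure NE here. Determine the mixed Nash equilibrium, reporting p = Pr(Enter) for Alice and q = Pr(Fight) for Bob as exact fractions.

In a mixed NE each player is indifferent between their pure strategies, so the opponent's mix sets the indifference.
Bob indifferent between Fight and Accommodate: p·(-2) + (1−p)·6 = p·4 + (1−p)·(-2) ⟹ 6 + (-8)p = (-2) + 6p ⟹ p = 4/7.
Alice indifferent between Enter and Stay out: q·5 + (1−q)·(-9) = q·(-7) + (1−q)·(-6) ⟹ (-9) + 14q = (-6) + (-1)q ⟹ q = 1/5.

p = 4/7, q = 1/5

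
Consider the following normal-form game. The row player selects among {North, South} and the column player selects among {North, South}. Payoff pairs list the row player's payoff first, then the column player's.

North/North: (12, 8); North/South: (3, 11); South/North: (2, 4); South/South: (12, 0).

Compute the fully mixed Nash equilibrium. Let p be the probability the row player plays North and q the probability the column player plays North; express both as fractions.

p = 4/7, q = 9/19

In a mixed NE each player is indifferent between their pure strategies, so the opponent's mix sets the indifference.
The column player indifferent between North and South: p·8 + (1−p)·4 = p·11 + (1−p)·0 ⟹ 4 + 4p = 0 + 11p ⟹ p = 4/7.
The row player indifferent between North and South: q·12 + (1−q)·3 = q·2 + (1−q)·12 ⟹ 3 + 9q = 12 + (-10)q ⟹ q = 9/19.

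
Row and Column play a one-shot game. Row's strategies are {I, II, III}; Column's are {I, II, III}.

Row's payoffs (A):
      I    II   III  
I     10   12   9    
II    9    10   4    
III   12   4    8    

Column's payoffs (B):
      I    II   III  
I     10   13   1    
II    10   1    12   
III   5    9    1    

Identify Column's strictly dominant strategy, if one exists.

None

Check whether one of Column's strategies beats all alternatives regardless of what the opponent does.
I is not dominant: against I, II gives 13 > 10.
II is not dominant: against II, I gives 10 > 1.
III is not dominant: against I, I gives 10 > 1.
No single strategy is best against every opponent action.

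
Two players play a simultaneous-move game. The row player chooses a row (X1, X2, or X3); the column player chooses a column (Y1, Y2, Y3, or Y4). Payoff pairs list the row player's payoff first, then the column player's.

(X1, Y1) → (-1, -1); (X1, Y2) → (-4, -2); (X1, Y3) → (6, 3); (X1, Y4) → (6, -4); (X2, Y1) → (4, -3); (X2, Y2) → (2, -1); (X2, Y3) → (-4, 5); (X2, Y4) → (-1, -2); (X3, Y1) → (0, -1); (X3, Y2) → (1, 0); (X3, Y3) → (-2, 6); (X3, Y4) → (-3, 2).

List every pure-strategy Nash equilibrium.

A profile is a Nash equilibrium when each player is best-responding to the other.
The row player's best responses — vs Y1: X2 (payoff 4); vs Y2: X2 (payoff 2); vs Y3: X1 (payoff 6); vs Y4: X1 (payoff 6).
The column player's best responses — vs X1: Y3 (payoff 3); vs X2: Y3 (payoff 5); vs X3: Y3 (payoff 6).
The only mutual best response is (X1, Y3); neither player gains by switching there.

(X1, Y3)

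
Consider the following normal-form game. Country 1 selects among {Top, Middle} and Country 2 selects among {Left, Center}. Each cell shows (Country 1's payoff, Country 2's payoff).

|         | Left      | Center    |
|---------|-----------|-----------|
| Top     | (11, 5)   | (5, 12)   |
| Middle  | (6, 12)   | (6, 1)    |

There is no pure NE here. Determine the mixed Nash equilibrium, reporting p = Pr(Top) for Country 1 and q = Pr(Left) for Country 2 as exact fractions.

p = 11/18, q = 1/6

Each player's mixing probability is pinned down by making the *other* player indifferent.
Country 2 indifferent between Left and Center: p·5 + (1−p)·12 = p·12 + (1−p)·1 ⟹ 12 + (-7)p = 1 + 11p ⟹ p = 11/18.
Country 1 indifferent between Top and Middle: q·11 + (1−q)·5 = q·6 + (1−q)·6 ⟹ 5 + 6q = 6 + 0q ⟹ q = 1/6.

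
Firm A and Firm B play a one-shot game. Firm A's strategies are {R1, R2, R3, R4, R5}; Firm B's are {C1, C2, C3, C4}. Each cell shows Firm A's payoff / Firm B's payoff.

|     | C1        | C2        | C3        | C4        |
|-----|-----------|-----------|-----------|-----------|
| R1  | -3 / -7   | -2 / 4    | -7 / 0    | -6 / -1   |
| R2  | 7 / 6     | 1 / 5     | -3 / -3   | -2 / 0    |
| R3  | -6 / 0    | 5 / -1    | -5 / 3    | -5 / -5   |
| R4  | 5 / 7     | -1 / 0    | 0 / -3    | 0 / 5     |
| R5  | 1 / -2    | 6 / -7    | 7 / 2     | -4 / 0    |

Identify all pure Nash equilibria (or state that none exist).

(R2, C1) and (R5, C3)

Check mutual best responses: a cell is a NE iff neither player can gain by unilaterally deviating.
Firm A's best responses — vs C1: R2 (payoff 7); vs C2: R5 (payoff 6); vs C3: R5 (payoff 7); vs C4: R4 (payoff 0).
Firm B's best responses — vs R1: C2 (payoff 4); vs R2: C1 (payoff 6); vs R3: C3 (payoff 3); vs R4: C1 (payoff 7); vs R5: C3 (payoff 2).
Mutual best responses occur at (R2, C1) and (R5, C3); at each, neither player gains by switching.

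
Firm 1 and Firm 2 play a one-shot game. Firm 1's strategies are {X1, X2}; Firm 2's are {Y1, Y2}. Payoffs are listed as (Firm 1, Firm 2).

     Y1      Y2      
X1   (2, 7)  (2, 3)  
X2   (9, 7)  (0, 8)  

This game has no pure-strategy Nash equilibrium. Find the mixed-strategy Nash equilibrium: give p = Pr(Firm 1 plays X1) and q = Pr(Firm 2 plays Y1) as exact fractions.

In a mixed NE each player is indifferent between their pure strategies, so the opponent's mix sets the indifference.
Firm 2 indifferent between Y1 and Y2: p·7 + (1−p)·7 = p·3 + (1−p)·8 ⟹ 7 + 0p = 8 + (-5)p ⟹ p = 1/5.
Firm 1 indifferent between X1 and X2: q·2 + (1−q)·2 = q·9 + (1−q)·0 ⟹ 2 + 0q = 0 + 9q ⟹ q = 2/9.

p = 1/5, q = 2/9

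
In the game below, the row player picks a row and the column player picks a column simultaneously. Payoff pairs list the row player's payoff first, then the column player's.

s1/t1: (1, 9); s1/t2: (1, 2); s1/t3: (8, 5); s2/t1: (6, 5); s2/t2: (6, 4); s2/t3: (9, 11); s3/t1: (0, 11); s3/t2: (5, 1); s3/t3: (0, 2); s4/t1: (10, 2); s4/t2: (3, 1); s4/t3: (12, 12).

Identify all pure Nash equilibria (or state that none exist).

(s4, t3)

Check mutual best responses: a cell is a NE iff neither player can gain by unilaterally deviating.
The row player's best responses — vs t1: s4 (payoff 10); vs t2: s2 (payoff 6); vs t3: s4 (payoff 12).
The column player's best responses — vs s1: t1 (payoff 9); vs s2: t3 (payoff 11); vs s3: t1 (payoff 11); vs s4: t3 (payoff 12).
The only mutual best response is (s4, t3); neither player gains by switching there.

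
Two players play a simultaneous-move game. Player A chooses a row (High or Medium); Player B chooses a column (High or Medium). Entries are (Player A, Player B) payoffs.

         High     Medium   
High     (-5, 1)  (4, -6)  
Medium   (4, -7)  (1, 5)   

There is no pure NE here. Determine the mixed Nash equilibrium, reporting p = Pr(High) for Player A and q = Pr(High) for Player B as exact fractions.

p = 12/19, q = 1/4

In a mixed NE each player is indifferent between their pure strategies, so the opponent's mix sets the indifference.
Player B indifferent between High and Medium: p·1 + (1−p)·(-7) = p·(-6) + (1−p)·5 ⟹ (-7) + 8p = 5 + (-11)p ⟹ p = 12/19.
Player A indifferent between High and Medium: q·(-5) + (1−q)·4 = q·4 + (1−q)·1 ⟹ 4 + (-9)q = 1 + 3q ⟹ q = 1/4.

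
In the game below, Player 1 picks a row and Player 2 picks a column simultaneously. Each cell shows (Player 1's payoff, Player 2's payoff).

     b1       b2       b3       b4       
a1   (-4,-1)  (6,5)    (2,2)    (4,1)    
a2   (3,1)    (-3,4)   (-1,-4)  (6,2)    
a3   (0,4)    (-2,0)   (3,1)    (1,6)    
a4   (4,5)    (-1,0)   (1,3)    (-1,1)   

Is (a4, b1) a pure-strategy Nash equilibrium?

Yes

Holding Player 2 at b1: Player 1 gets 4 from a4, versus -4 from a1, 3 from a2, 0 from a3. No profitable deviation for Player 1.
Holding Player 1 at a4: Player 2 gets 5 from b1, versus 0 from b2, 3 from b3, 1 from b4. No profitable deviation for Player 2 either.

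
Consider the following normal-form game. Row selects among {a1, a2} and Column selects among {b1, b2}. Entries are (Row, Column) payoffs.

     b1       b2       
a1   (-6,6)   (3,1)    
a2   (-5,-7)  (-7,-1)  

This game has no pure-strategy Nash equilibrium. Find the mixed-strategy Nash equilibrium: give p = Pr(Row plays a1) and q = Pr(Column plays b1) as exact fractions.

Each player's mixing probability is pinned down by making the *other* player indifferent.
Column indifferent between b1 and b2: p·6 + (1−p)·(-7) = p·1 + (1−p)·(-1) ⟹ (-7) + 13p = (-1) + 2p ⟹ p = 6/11.
Row indifferent between a1 and a2: q·(-6) + (1−q)·3 = q·(-5) + (1−q)·(-7) ⟹ 3 + (-9)q = (-7) + 2q ⟹ q = 10/11.

p = 6/11, q = 10/11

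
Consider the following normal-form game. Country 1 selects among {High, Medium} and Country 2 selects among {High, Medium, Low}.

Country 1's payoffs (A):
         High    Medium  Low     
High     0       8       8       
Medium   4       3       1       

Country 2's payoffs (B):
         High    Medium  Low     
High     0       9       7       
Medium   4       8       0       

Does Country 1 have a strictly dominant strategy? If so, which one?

No strictly dominant strategy

Check whether one of Country 1's strategies beats all alternatives regardless of what the opponent does.
High is not dominant: against High, Medium gives 4 > 0.
Medium is not dominant: against Medium, High gives 8 > 3.
No single strategy is best against every opponent action.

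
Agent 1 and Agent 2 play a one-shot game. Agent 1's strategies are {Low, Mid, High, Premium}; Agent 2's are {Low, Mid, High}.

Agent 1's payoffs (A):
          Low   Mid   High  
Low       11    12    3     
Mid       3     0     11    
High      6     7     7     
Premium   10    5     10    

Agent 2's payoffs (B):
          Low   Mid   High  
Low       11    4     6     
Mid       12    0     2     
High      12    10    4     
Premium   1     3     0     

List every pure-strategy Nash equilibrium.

Find each player's best response to every opponent strategy; NE are the intersections.
Agent 1's best responses — vs Low: Low (payoff 11); vs Mid: Low (payoff 12); vs High: Mid (payoff 11).
Agent 2's best responses — vs Low: Low (payoff 11); vs Mid: Low (payoff 12); vs High: Low (payoff 12); vs Premium: Mid (payoff 3).
The only mutual best response is (Low, Low); neither player gains by switching there.

(Low, Low)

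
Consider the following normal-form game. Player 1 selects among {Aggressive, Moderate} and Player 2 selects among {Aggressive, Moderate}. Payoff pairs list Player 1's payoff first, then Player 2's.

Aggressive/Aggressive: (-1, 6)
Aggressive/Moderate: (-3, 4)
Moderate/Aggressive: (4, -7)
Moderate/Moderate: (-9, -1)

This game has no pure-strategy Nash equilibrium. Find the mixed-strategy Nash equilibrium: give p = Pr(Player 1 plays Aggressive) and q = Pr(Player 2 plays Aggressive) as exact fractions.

p = 3/4, q = 6/11

Each player's mixing probability is pinned down by making the *other* player indifferent.
Player 2 indifferent between Aggressive and Moderate: p·6 + (1−p)·(-7) = p·4 + (1−p)·(-1) ⟹ (-7) + 13p = (-1) + 5p ⟹ p = 3/4.
Player 1 indifferent between Aggressive and Moderate: q·(-1) + (1−q)·(-3) = q·4 + (1−q)·(-9) ⟹ (-3) + 2q = (-9) + 13q ⟹ q = 6/11.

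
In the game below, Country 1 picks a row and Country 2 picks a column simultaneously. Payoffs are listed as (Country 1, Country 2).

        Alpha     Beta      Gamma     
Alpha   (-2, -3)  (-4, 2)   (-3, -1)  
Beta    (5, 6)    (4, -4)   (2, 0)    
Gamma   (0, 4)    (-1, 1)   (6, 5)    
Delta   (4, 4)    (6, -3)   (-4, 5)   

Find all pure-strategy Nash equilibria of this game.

Check mutual best responses: a cell is a NE iff neither player can gain by unilaterally deviating.
Country 1's best responses — vs Alpha: Beta (payoff 5); vs Beta: Delta (payoff 6); vs Gamma: Gamma (payoff 6).
Country 2's best responses — vs Alpha: Beta (payoff 2); vs Beta: Alpha (payoff 6); vs Gamma: Gamma (payoff 5); vs Delta: Gamma (payoff 5).
Mutual best responses occur at (Beta, Alpha) and (Gamma, Gamma); at each, neither player gains by switching.

(Beta, Alpha) and (Gamma, Gamma)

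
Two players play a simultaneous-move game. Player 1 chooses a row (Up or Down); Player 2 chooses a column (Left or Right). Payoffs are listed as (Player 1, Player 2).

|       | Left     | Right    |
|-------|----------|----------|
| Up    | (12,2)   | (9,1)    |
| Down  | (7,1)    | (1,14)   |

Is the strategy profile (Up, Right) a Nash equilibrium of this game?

No

Holding Player 2 at Right: Player 1 gets 9 from Up, versus 1 from Down. No profitable deviation for Player 1.
Holding Player 1 at Up: Player 2 gets 1 from Right but could get 2 by switching to Left. Player 2 has a profitable deviation.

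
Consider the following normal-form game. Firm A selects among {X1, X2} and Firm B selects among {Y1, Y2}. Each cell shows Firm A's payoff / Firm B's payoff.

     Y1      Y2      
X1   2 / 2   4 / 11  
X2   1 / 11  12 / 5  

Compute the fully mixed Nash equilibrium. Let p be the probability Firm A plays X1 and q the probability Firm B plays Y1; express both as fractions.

Each player's mixing probability is pinned down by making the *other* player indifferent.
Firm B indifferent between Y1 and Y2: p·2 + (1−p)·11 = p·11 + (1−p)·5 ⟹ 11 + (-9)p = 5 + 6p ⟹ p = 2/5.
Firm A indifferent between X1 and X2: q·2 + (1−q)·4 = q·1 + (1−q)·12 ⟹ 4 + (-2)q = 12 + (-11)q ⟹ q = 8/9.

p = 2/5, q = 8/9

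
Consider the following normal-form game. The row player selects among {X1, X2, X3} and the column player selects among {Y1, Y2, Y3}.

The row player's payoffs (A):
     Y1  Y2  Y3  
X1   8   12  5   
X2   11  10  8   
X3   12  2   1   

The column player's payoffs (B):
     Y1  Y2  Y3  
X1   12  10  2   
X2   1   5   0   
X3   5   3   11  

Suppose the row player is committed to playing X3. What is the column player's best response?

Y3

With the row player fixed at X3, the column player's payoffs are: Y1 → 5, Y2 → 3, Y3 → 11.
The maximum is 11, achieved by Y3.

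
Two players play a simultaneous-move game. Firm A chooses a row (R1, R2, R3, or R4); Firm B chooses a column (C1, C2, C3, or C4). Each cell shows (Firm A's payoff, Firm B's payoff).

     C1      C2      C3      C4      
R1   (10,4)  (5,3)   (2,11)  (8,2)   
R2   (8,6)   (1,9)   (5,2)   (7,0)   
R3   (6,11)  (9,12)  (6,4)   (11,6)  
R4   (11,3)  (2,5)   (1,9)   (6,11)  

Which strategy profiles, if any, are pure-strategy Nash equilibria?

Check mutual best responses: a cell is a NE iff neither player can gain by unilaterally deviating.
Firm A's best responses — vs C1: R4 (payoff 11); vs C2: R3 (payoff 9); vs C3: R3 (payoff 6); vs C4: R3 (payoff 11).
Firm B's best responses — vs R1: C3 (payoff 11); vs R2: C2 (payoff 9); vs R3: C2 (payoff 12); vs R4: C4 (payoff 11).
The only mutual best response is (R3, C2); neither player gains by switching there.

(R3, C2)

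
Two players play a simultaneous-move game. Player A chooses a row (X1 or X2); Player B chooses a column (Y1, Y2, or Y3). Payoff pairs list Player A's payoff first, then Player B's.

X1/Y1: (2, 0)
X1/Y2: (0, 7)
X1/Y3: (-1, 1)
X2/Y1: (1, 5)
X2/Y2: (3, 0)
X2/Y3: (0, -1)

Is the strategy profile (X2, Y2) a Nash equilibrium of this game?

Holding Player B at Y2: Player A gets 3 from X2, versus 0 from X1. No profitable deviation for Player A.
Holding Player A at X2: Player B gets 0 from Y2 but could get 5 by switching to Y1. Player B has a profitable deviation.

No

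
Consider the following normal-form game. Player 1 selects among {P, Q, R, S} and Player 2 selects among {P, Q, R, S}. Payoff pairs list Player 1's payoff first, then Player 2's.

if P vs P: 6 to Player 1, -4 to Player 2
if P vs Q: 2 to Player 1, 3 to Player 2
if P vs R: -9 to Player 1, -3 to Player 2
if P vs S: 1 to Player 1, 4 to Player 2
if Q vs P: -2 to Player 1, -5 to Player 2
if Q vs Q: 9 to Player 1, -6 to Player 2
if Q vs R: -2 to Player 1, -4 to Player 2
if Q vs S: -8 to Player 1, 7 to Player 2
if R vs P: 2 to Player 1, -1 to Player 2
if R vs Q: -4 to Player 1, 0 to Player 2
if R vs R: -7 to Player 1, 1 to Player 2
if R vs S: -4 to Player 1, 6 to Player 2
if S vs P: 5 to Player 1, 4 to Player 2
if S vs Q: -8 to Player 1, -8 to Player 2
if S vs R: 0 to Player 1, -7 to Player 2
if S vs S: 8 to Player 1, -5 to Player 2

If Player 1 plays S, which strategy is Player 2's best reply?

P

With Player 1 fixed at S, Player 2's payoffs are: P → 4, Q → -8, R → -7, S → -5.
The maximum is 4, achieved by P.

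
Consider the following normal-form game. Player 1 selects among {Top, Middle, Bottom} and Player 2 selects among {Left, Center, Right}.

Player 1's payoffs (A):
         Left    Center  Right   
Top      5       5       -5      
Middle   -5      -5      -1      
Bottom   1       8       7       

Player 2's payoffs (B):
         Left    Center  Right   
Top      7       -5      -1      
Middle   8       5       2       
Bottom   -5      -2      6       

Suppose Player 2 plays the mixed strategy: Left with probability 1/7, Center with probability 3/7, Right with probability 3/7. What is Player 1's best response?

Player 1's best reply maximizes expected payoff against the mix.
Top: (1/7)·5 + (3/7)·5 + (3/7)·(-5) = 5/7
Middle: (1/7)·(-5) + (3/7)·(-5) + (3/7)·(-1) = -23/7
Bottom: (1/7)·1 + (3/7)·8 + (3/7)·7 = 46/7
Highest expected payoff is 46/7, from Bottom.

Bottom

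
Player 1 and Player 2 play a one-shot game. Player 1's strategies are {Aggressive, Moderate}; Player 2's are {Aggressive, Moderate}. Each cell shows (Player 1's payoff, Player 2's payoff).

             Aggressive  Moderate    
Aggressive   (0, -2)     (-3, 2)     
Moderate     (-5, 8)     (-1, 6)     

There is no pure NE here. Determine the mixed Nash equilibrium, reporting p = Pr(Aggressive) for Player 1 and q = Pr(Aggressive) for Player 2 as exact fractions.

In a mixed NE each player is indifferent between their pure strategies, so the opponent's mix sets the indifference.
Player 2 indifferent between Aggressive and Moderate: p·(-2) + (1−p)·8 = p·2 + (1−p)·6 ⟹ 8 + (-10)p = 6 + (-4)p ⟹ p = 1/3.
Player 1 indifferent between Aggressive and Moderate: q·0 + (1−q)·(-3) = q·(-5) + (1−q)·(-1) ⟹ (-3) + 3q = (-1) + (-4)q ⟹ q = 2/7.

p = 1/3, q = 2/7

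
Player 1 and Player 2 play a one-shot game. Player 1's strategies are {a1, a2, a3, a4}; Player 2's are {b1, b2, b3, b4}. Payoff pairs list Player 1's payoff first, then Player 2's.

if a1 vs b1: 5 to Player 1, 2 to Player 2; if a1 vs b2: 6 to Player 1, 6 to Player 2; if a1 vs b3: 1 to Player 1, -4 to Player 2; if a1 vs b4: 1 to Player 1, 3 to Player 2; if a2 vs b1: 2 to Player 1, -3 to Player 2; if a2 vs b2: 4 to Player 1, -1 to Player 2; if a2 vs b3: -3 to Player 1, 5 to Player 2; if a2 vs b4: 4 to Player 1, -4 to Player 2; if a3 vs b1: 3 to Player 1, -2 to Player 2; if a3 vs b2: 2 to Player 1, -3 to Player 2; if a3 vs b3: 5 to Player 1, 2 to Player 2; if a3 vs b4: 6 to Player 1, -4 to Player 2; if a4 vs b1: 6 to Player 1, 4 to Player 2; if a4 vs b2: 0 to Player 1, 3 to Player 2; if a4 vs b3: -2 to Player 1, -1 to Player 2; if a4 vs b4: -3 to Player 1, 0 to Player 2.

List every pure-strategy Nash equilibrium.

(a1, b2), (a3, b3), and (a4, b1)

Find each player's best response to every opponent strategy; NE are the intersections.
Player 1's best responses — vs b1: a4 (payoff 6); vs b2: a1 (payoff 6); vs b3: a3 (payoff 5); vs b4: a3 (payoff 6).
Player 2's best responses — vs a1: b2 (payoff 6); vs a2: b3 (payoff 5); vs a3: b3 (payoff 2); vs a4: b1 (payoff 4).
Mutual best responses occur at (a1, b2), (a3, b3), and (a4, b1); at each, neither player gains by switching.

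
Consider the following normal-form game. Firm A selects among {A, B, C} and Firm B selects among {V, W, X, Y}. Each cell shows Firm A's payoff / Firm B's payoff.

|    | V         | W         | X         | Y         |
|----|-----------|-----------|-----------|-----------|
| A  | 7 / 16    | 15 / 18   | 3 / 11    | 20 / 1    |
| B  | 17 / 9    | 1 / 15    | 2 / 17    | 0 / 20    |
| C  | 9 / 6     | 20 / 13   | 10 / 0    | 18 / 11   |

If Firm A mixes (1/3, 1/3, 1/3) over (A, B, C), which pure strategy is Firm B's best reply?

Firm B's best reply maximizes expected payoff against the mix.
V: (1/3)·16 + (1/3)·9 + (1/3)·6 = 31/3
W: (1/3)·18 + (1/3)·15 + (1/3)·13 = 46/3
X: (1/3)·11 + (1/3)·17 + (1/3)·0 = 28/3
Y: (1/3)·1 + (1/3)·20 + (1/3)·11 = 32/3
Highest expected payoff is 46/3, from W.

W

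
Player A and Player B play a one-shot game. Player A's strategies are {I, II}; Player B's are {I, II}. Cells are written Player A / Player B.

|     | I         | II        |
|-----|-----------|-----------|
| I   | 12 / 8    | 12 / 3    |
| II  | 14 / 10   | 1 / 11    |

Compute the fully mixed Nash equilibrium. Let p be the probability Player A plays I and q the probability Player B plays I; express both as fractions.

p = 1/6, q = 11/13

Each player's mixing probability is pinned down by making the *other* player indifferent.
Player B indifferent between I and II: p·8 + (1−p)·10 = p·3 + (1−p)·11 ⟹ 10 + (-2)p = 11 + (-8)p ⟹ p = 1/6.
Player A indifferent between I and II: q·12 + (1−q)·12 = q·14 + (1−q)·1 ⟹ 12 + 0q = 1 + 13q ⟹ q = 11/13.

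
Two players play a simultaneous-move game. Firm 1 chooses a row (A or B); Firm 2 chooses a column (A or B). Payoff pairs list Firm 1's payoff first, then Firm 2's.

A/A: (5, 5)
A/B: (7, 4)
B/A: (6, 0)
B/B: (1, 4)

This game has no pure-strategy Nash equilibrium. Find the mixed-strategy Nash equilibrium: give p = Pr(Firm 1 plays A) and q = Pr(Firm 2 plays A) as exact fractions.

In a mixed NE each player is indifferent between their pure strategies, so the opponent's mix sets the indifference.
Firm 2 indifferent between A and B: p·5 + (1−p)·0 = p·4 + (1−p)·4 ⟹ 0 + 5p = 4 + 0p ⟹ p = 4/5.
Firm 1 indifferent between A and B: q·5 + (1−q)·7 = q·6 + (1−q)·1 ⟹ 7 + (-2)q = 1 + 5q ⟹ q = 6/7.

p = 4/5, q = 6/7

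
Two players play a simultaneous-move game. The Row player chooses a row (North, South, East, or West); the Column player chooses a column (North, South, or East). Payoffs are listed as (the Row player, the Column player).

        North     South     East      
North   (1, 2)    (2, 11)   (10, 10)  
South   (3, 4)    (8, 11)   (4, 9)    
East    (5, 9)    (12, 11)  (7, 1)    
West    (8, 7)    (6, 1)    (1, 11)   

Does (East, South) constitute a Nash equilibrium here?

Yes

Holding the Column player at South: the Row player gets 12 from East, versus 2 from North, 8 from South, 6 from West. No profitable deviation for the Row player.
Holding the Row player at East: the Column player gets 11 from South, versus 9 from North, 1 from East. No profitable deviation for the Column player either.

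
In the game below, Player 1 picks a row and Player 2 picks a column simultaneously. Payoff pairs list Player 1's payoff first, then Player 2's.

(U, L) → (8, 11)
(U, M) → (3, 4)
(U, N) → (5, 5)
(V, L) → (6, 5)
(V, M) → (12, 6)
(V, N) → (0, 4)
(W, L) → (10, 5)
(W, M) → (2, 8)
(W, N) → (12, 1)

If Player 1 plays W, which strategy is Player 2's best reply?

M

With Player 1 fixed at W, Player 2's payoffs are: L → 5, M → 8, N → 1.
The maximum is 8, achieved by M.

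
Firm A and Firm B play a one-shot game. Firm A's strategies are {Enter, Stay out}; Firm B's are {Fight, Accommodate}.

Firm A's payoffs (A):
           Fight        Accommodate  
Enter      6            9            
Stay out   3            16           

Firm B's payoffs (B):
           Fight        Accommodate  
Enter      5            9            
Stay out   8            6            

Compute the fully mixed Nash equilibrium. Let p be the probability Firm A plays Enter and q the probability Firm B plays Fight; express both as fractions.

p = 1/3, q = 7/10

In a mixed NE each player is indifferent between their pure strategies, so the opponent's mix sets the indifference.
Firm B indifferent between Fight and Accommodate: p·5 + (1−p)·8 = p·9 + (1−p)·6 ⟹ 8 + (-3)p = 6 + 3p ⟹ p = 1/3.
Firm A indifferent between Enter and Stay out: q·6 + (1−q)·9 = q·3 + (1−q)·16 ⟹ 9 + (-3)q = 16 + (-13)q ⟹ q = 7/10.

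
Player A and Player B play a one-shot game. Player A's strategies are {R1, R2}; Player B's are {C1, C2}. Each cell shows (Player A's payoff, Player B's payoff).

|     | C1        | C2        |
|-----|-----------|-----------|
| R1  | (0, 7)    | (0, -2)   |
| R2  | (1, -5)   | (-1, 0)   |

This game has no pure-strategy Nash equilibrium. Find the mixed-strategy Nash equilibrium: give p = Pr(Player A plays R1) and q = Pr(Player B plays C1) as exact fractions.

In a mixed NE each player is indifferent between their pure strategies, so the opponent's mix sets the indifference.
Player B indifferent between C1 and C2: p·7 + (1−p)·(-5) = p·(-2) + (1−p)·0 ⟹ (-5) + 12p = 0 + (-2)p ⟹ p = 5/14.
Player A indifferent between R1 and R2: q·0 + (1−q)·0 = q·1 + (1−q)·(-1) ⟹ 0 + 0q = (-1) + 2q ⟹ q = 1/2.

p = 5/14, q = 1/2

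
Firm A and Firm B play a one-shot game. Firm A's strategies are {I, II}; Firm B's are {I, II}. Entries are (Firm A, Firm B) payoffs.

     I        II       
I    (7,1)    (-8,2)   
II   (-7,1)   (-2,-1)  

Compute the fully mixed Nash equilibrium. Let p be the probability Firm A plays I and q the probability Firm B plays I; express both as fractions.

In a mixed NE each player is indifferent between their pure strategies, so the opponent's mix sets the indifference.
Firm B indifferent between I and II: p·1 + (1−p)·1 = p·2 + (1−p)·(-1) ⟹ 1 + 0p = (-1) + 3p ⟹ p = 2/3.
Firm A indifferent between I and II: q·7 + (1−q)·(-8) = q·(-7) + (1−q)·(-2) ⟹ (-8) + 15q = (-2) + (-5)q ⟹ q = 3/10.

p = 2/3, q = 3/10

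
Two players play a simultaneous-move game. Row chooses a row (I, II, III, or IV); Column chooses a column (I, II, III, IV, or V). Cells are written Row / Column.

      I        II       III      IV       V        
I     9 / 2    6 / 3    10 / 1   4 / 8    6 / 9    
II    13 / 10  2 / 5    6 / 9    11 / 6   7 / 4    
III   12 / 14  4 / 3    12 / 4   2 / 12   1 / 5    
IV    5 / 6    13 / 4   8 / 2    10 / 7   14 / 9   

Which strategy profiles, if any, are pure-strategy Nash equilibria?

Find each player's best response to every opponent strategy; NE are the intersections.
Row's best responses — vs I: II (payoff 13); vs II: IV (payoff 13); vs III: III (payoff 12); vs IV: II (payoff 11); vs V: IV (payoff 14).
Column's best responses — vs I: V (payoff 9); vs II: I (payoff 10); vs III: I (payoff 14); vs IV: V (payoff 9).
Mutual best responses occur at (II, I) and (IV, V); at each, neither player gains by switching.

(II, I) and (IV, V)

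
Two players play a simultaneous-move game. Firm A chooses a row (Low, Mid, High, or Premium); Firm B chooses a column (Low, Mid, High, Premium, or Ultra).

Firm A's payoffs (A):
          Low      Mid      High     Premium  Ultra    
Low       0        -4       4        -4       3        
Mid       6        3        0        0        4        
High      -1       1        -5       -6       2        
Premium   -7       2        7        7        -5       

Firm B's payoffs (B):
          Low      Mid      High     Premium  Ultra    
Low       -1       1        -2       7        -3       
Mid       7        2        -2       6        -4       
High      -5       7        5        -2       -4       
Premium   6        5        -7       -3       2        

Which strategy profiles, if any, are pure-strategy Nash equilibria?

(Mid, Low)

A profile is a Nash equilibrium when each player is best-responding to the other.
Firm A's best responses — vs Low: Mid (payoff 6); vs Mid: Mid (payoff 3); vs High: Premium (payoff 7); vs Premium: Premium (payoff 7); vs Ultra: Mid (payoff 4).
Firm B's best responses — vs Low: Premium (payoff 7); vs Mid: Low (payoff 7); vs High: Mid (payoff 7); vs Premium: Low (payoff 6).
The only mutual best response is (Mid, Low); neither player gains by switching there.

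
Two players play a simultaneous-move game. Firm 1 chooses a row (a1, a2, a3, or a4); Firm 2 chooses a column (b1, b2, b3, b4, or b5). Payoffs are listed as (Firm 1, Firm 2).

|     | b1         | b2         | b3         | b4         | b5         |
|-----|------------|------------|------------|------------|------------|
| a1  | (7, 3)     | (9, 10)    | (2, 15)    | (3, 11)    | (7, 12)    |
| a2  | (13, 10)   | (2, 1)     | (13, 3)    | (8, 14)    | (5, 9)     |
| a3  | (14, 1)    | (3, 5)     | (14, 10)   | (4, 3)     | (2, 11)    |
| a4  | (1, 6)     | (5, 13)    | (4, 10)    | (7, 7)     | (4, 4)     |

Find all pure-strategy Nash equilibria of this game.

(a2, b4)

Find each player's best response to every opponent strategy; NE are the intersections.
Firm 1's best responses — vs b1: a3 (payoff 14); vs b2: a1 (payoff 9); vs b3: a3 (payoff 14); vs b4: a2 (payoff 8); vs b5: a1 (payoff 7).
Firm 2's best responses — vs a1: b3 (payoff 15); vs a2: b4 (payoff 14); vs a3: b5 (payoff 11); vs a4: b2 (payoff 13).
The only mutual best response is (a2, b4); neither player gains by switching there.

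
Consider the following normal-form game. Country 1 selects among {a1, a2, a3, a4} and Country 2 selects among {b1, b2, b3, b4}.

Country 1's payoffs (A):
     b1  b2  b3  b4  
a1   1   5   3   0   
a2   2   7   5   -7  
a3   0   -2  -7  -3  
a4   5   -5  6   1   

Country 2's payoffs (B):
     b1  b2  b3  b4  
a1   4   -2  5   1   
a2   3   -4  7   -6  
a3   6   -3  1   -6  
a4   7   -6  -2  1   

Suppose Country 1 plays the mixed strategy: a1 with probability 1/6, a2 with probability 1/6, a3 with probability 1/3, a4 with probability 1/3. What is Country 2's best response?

Country 2's best reply maximizes expected payoff against the mix.
b1: (1/6)·4 + (1/6)·3 + (1/3)·6 + (1/3)·7 = 11/2
b2: (1/6)·(-2) + (1/6)·(-4) + (1/3)·(-3) + (1/3)·(-6) = -4
b3: (1/6)·5 + (1/6)·7 + (1/3)·1 + (1/3)·(-2) = 5/3
b4: (1/6)·1 + (1/6)·(-6) + (1/3)·(-6) + (1/3)·1 = -5/2
Highest expected payoff is 11/2, from b1.

b1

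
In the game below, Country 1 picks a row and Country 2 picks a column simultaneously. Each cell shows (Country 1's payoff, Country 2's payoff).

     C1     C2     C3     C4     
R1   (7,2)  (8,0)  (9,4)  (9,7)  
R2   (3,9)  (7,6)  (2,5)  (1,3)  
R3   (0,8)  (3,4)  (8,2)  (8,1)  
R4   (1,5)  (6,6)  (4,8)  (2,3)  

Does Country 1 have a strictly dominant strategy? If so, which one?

Check whether one of Country 1's strategies beats all alternatives regardless of what the opponent does.
R1 strictly dominates: vs C1: 7 > each of {3, 0, 1}; vs C2: 8 > each of {7, 3, 6}; vs C3: 9 > each of {2, 8, 4}; vs C4: 9 > each of {1, 8, 2}.

R1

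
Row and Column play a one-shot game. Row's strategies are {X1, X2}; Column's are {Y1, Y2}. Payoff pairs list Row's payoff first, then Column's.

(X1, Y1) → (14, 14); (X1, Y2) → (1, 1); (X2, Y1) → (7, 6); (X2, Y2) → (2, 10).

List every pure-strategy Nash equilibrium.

(X1, Y1) and (X2, Y2)

Find each player's best response to every opponent strategy; NE are the intersections.
Row's best responses — vs Y1: X1 (payoff 14); vs Y2: X2 (payoff 2).
Column's best responses — vs X1: Y1 (payoff 14); vs X2: Y2 (payoff 10).
Mutual best responses occur at (X1, Y1) and (X2, Y2); at each, neither player gains by switching.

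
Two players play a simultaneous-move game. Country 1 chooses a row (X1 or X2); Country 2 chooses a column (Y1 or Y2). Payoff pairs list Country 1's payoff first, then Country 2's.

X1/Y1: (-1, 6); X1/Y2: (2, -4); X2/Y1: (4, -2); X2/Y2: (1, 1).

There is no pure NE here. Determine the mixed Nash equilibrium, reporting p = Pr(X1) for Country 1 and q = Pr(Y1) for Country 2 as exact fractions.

p = 3/13, q = 1/6

Each player's mixing probability is pinned down by making the *other* player indifferent.
Country 2 indifferent between Y1 and Y2: p·6 + (1−p)·(-2) = p·(-4) + (1−p)·1 ⟹ (-2) + 8p = 1 + (-5)p ⟹ p = 3/13.
Country 1 indifferent between X1 and X2: q·(-1) + (1−q)·2 = q·4 + (1−q)·1 ⟹ 2 + (-3)q = 1 + 3q ⟹ q = 1/6.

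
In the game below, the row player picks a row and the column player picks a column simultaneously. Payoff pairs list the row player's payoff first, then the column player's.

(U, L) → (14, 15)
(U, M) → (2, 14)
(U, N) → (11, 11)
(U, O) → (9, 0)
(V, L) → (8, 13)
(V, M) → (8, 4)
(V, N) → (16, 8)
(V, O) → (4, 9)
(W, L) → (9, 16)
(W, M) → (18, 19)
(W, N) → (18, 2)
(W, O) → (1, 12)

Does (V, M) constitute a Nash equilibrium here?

Holding the column player at M: the row player gets 8 from V but could get 18 by switching to W. The row player has a profitable deviation.

No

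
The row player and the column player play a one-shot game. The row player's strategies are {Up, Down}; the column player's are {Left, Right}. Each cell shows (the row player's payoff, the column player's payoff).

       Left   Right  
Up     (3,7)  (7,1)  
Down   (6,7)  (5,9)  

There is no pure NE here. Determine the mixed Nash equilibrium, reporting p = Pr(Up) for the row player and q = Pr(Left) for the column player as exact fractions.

In a mixed NE each player is indifferent between their pure strategies, so the opponent's mix sets the indifference.
The column player indifferent between Left and Right: p·7 + (1−p)·7 = p·1 + (1−p)·9 ⟹ 7 + 0p = 9 + (-8)p ⟹ p = 1/4.
The row player indifferent between Up and Down: q·3 + (1−q)·7 = q·6 + (1−q)·5 ⟹ 7 + (-4)q = 5 + 1q ⟹ q = 2/5.

p = 1/4, q = 2/5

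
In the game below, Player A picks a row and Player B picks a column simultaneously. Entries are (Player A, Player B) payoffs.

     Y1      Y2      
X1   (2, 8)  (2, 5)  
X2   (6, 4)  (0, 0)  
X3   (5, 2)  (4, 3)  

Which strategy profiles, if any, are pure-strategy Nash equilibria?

Find each player's best response to every opponent strategy; NE are the intersections.
Player A's best responses — vs Y1: X2 (payoff 6); vs Y2: X3 (payoff 4).
Player B's best responses — vs X1: Y1 (payoff 8); vs X2: Y1 (payoff 4); vs X3: Y2 (payoff 3).
Mutual best responses occur at (X2, Y1) and (X3, Y2); at each, neither player gains by switching.

(X2, Y1) and (X3, Y2)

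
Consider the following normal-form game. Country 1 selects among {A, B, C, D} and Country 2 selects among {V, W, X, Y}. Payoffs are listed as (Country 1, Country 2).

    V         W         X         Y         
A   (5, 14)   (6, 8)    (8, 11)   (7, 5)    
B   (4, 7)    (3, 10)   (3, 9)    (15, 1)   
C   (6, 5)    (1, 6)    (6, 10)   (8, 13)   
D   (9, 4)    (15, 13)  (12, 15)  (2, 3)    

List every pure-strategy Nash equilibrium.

(D, X)

Check mutual best responses: a cell is a NE iff neither player can gain by unilaterally deviating.
Country 1's best responses — vs V: D (payoff 9); vs W: D (payoff 15); vs X: D (payoff 12); vs Y: B (payoff 15).
Country 2's best responses — vs A: V (payoff 14); vs B: W (payoff 10); vs C: Y (payoff 13); vs D: X (payoff 15).
The only mutual best response is (D, X); neither player gains by switching there.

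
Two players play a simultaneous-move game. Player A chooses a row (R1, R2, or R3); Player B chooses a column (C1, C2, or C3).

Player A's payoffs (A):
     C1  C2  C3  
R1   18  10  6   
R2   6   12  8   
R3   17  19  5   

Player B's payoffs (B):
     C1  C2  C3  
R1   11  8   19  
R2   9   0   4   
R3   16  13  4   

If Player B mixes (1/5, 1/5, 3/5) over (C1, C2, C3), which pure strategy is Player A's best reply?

Player A's best reply maximizes expected payoff against the mix.
R1: (1/5)·18 + (1/5)·10 + (3/5)·6 = 46/5
R2: (1/5)·6 + (1/5)·12 + (3/5)·8 = 42/5
R3: (1/5)·17 + (1/5)·19 + (3/5)·5 = 51/5
Highest expected payoff is 51/5, from R3.

R3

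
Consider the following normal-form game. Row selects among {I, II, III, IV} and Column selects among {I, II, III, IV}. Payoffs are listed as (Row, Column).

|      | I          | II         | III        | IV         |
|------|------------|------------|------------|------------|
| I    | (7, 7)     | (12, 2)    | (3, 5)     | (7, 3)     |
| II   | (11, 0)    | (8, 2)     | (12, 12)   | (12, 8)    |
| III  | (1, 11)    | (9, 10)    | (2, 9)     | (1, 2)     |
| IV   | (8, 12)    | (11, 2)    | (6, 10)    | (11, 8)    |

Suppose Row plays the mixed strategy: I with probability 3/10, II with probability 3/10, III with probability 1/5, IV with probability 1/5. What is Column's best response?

Compute Column's expected payoff from each pure strategy against the given mix.
I: (3/10)·7 + (3/10)·0 + (1/5)·11 + (1/5)·12 = 67/10
II: (3/10)·2 + (3/10)·2 + (1/5)·10 + (1/5)·2 = 18/5
III: (3/10)·5 + (3/10)·12 + (1/5)·9 + (1/5)·10 = 89/10
IV: (3/10)·3 + (3/10)·8 + (1/5)·2 + (1/5)·8 = 53/10
Highest expected payoff is 89/10, from III.

III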